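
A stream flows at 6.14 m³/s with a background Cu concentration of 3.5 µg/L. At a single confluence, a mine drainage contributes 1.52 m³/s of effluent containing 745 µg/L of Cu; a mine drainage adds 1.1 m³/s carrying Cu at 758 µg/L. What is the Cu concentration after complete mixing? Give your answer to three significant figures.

Mixed concentration C = ΣQC/ΣQ = (6.140·3.500 + 1.520·745.0 + 1.100·758.0) / 8.760 = 1988/8.760 = 226.9 µg/L.

227 µg/L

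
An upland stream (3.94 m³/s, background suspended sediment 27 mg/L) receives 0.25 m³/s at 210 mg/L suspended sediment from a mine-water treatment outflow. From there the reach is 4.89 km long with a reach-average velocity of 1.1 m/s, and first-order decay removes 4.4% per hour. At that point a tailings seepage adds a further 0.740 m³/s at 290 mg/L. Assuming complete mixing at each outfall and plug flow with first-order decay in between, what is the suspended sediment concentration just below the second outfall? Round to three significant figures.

74.0 mg/L

Conservation of mass: C = (3.940·27.00 + 0.2500·210.0) / 4.190 = 158.9/4.190 = 37.92 mg/L; combined flow 4.190 m³/s.
Travel time t = 4.89·1000 / 1.1 = 4445 s = 1.235 h.
4.4%/h lost → k = −ln(1 − 0.044) = 0.04500 h⁻¹.
After decay, C = 37.92 × e^(−kt) = 37.92 × 0.9460 = 35.87 mg/L.
At the second outfall, C = (4.190·35.87 + 0.7400·290.0) / (4.190 + 0.7400) = 74.01 mg/L.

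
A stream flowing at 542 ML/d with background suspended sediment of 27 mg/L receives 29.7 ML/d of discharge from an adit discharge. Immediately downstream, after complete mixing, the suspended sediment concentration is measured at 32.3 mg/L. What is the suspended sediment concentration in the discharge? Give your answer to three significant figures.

129 mg/L

Mass balance: 542.0·27.00 + 29.70·Cₑ = 571.7·32.30
→ Cₑ = (571.7·32.30 − 542.0·27.00) / 29.70 = 129.0 mg/L.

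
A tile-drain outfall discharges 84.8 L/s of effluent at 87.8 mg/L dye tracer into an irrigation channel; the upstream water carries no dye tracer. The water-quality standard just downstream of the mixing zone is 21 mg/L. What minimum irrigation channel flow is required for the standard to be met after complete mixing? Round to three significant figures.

270 L/s

Set C_mix = 21: (Q·0 + 84.80·87.80) / (Q + 84.80) = 21
→ Q = 84.80·(87.80 − 21)/(21 − 0) = 269.7 L/s.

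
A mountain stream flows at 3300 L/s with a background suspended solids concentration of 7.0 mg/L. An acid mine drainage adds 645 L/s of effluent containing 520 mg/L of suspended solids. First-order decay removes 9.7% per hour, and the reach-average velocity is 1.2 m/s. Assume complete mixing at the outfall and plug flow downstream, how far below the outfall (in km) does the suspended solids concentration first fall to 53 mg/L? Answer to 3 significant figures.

Mass balance: C = (3300·7.000 + 645.0·520.0) / 3945 = 358500/3945 = 90.87 mg/L.
9.7%/h lost → k = −ln(1 − 0.097) = 0.1020 h⁻¹.
Set 90.87·exp(−k·t) = 53 → t = ln(90.87/53)/k = 19020 s = 5.284 h.
Distance = v·t = 1.2·19020 = 22830 m = 22.83 km.

22.8 km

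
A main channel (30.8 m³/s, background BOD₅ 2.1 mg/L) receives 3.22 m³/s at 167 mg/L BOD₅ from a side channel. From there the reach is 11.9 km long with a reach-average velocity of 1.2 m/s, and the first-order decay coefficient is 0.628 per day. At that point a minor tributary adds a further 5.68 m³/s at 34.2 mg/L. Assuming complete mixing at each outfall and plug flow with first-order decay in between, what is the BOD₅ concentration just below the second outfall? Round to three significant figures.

Mixed concentration C = ΣQC/ΣQ = (30.80·2.100 + 3.220·167.0) / 34.02 = 602.4/34.02 = 17.71 mg/L; combined flow 34.02 m³/s.
Travel time t = 11.9·1000 / 1.2 = 9917 s = 2.755 h.
Decay over the reach: 17.71·exp(−kt) = 17.71·0.9305 = 16.48 mg/L.
At the second outfall, C = (34.02·16.48 + 5.680·34.20) / (34.02 + 5.680) = 19.01 mg/L.

19.0 mg/L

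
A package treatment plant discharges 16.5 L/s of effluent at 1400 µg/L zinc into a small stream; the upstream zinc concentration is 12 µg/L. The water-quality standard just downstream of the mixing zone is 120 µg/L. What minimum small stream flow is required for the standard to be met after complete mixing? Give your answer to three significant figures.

196 L/s

Set C_mix = 120: (Q·12.00 + 16.50·1400) / (Q + 16.50) = 120
→ Q = 16.50·(1400 − 120)/(120 − 12.00) = 195.6 L/s.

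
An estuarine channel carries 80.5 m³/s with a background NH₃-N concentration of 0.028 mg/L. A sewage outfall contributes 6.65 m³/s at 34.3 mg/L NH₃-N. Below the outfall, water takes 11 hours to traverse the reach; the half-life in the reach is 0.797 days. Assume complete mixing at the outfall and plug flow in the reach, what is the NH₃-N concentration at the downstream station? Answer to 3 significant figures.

Flow-weighted average: C = (80.50·0.02800 + 6.650·34.30) / 87.15 = 230.3/87.15 = 2.643 mg/L.
Half-life 0.797 d → k = ln 2 / 0.797 = 0.8697 d⁻¹.
Decay over the reach: 2.643·exp(−kt) = 2.643·0.6713 = 1.774 mg/L.

1.77 mg/L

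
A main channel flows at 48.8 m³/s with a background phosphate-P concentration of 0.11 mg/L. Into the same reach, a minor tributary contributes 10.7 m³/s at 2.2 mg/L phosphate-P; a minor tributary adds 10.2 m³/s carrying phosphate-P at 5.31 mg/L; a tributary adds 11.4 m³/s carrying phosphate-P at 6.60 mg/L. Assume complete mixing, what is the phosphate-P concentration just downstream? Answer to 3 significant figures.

1.95 mg/L

Conservation of mass: C = (48.80·0.1100 + 10.70·2.200 + 10.20·5.310 + 11.40·6.600) / 81.10 = 158.3/81.10 = 1.952 mg/L.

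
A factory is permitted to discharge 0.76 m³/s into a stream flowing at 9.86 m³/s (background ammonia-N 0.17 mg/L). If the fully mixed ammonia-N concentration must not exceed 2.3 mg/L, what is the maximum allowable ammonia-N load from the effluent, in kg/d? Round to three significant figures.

1970 kg/d

Mass balance at the limit: 9.860·0.1700 + 0.7600·Cₑ = 10.62·2.3 → Cₑ = 29.93 mg/L.
Load = 0.7600 m³/s × 29.93 g/m³ × 86 400 s/d = 1966 kg/d.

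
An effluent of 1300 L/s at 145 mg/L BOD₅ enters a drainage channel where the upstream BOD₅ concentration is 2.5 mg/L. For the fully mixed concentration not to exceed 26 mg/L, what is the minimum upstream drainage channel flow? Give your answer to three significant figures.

Set C_mix = 26: (Q·2.500 + 1300·145.0) / (Q + 1300) = 26
→ Q = 1300·(145.0 − 26)/(26 − 2.500) = 6583 L/s.

6580 L/s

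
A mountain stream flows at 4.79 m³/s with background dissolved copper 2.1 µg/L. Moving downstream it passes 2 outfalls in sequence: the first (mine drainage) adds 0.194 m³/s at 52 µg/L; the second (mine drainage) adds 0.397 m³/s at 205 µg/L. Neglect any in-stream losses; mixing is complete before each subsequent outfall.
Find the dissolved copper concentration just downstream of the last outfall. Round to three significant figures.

18.9 µg/L

Below outfall 1: Q → 4.984 m³/s, C = (4.790·2.100 + 0.1940·52.00)/4.984 = 4.042 µg/L.
Below outfall 2: Q → 5.381 m³/s, C = (4.984·4.042 + 0.3970·205.0)/5.381 = 18.87 µg/L.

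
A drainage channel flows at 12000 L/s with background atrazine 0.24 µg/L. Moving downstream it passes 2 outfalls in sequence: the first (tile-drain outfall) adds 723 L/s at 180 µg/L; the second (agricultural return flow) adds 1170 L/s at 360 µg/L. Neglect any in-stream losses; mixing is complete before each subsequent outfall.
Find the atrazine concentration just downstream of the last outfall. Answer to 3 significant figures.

Outfall 1: combined Q = 12720 L/s; C = (12000·0.2400 + 723.0·180.0)/12720 = 10.46 µg/L.
Outfall 2: combined Q = 13890 L/s; C = (12720·10.46 + 1170·360.0)/13890 = 39.89 µg/L.

39.9 µg/L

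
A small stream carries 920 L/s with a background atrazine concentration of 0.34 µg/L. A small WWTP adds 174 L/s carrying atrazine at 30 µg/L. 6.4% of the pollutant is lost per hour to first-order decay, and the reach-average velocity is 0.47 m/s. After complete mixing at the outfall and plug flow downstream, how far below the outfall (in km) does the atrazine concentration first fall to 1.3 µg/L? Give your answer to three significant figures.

34.8 km

Mass balance: C = (920.0·0.3400 + 174.0·30.00) / 1094 = 5533/1094 = 5.057 µg/L.
6.4%/h lost → k = −ln(1 − 0.064) = 0.06614 h⁻¹.
Set 5.057·exp(−k·t) = 1.3 → t = ln(5.057/1.3)/k = 73940 s = 20.54 h.
Distance = v·t = 0.47·73940 = 34750 m = 34.75 km.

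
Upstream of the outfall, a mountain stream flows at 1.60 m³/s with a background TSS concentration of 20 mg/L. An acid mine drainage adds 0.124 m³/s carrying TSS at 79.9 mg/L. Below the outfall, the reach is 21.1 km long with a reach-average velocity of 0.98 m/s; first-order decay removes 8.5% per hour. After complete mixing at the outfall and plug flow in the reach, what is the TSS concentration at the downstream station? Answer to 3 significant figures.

Flow-weighted average: C = (1.600·20.00 + 0.1240·79.90) / 1.724 = 41.91/1.724 = 24.31 mg/L.
Travel time t = 21.1·1000 / 0.98 = 21530 s = 5.981 h.
8.5%/h lost → k = −ln(1 − 0.085) = 0.08883 h⁻¹.
Decay over the reach: 24.31·exp(−kt) = 24.31·0.5879 = 14.29 mg/L.

14.3 mg/L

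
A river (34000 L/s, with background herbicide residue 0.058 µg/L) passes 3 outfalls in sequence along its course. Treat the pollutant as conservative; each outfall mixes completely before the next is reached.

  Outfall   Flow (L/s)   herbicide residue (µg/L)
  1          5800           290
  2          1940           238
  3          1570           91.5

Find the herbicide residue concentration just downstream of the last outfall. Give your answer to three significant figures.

52.9 µg/L

After outfall 1: Q = 34000 + 5800 = 39800 L/s; C = (34000·0.05800 + 5800·290.0)/39800 = 42.31 µg/L.
After outfall 2: Q = 39800 + 1940 = 41740 L/s; C = (39800·42.31 + 1940·238.0)/41740 = 51.41 µg/L.
After outfall 3: Q = 41740 + 1570 = 43310 L/s; C = (41740·51.41 + 1570·91.50)/43310 = 52.86 µg/L.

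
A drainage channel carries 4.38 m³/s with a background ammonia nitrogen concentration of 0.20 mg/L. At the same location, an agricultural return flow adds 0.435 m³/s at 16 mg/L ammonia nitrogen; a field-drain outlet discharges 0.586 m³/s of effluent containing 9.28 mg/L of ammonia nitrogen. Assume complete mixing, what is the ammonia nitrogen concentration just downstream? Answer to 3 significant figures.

Mixed concentration C = ΣQC/ΣQ = (4.380·0.2000 + 0.4350·16.00 + 0.5860·9.280) / 5.401 = 13.27/5.401 = 2.458 mg/L.

2.46 mg/L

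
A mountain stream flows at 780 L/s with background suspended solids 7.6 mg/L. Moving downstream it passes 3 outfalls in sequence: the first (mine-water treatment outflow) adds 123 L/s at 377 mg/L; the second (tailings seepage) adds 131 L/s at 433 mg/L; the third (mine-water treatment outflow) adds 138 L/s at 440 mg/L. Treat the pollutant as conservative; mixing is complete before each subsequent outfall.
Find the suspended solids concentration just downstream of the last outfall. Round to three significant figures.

After outfall 1: Q = 780.0 + 123.0 = 903.0 L/s; C = (780.0·7.600 + 123.0·377.0)/903.0 = 57.92 mg/L.
After outfall 2: Q = 903.0 + 131.0 = 1034 L/s; C = (903.0·57.92 + 131.0·433.0)/1034 = 105.4 mg/L.
After outfall 3: Q = 1034 + 138.0 = 1172 L/s; C = (1034·105.4 + 138.0·440.0)/1172 = 144.8 mg/L.

145 mg/L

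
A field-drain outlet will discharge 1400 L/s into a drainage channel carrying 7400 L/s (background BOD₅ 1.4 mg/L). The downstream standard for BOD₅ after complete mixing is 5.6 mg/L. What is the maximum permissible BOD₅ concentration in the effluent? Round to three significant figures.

27.8 mg/L

At the limit, (Qr·Cr + Qe·Cₑ)/(Qr + Qe) = 5.6:
Cₑ = (8800·5.6 − 7400·1.400) / 1400 = 27.80 mg/L.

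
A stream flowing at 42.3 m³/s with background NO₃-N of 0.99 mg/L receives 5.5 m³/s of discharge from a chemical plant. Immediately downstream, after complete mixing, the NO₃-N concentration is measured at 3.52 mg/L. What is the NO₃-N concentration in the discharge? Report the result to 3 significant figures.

23.0 mg/L

Mass balance: 42.30·0.9900 + 5.500·Cₑ = 47.80·3.520
→ Cₑ = (47.80·3.520 − 42.30·0.9900) / 5.500 = 22.98 mg/L.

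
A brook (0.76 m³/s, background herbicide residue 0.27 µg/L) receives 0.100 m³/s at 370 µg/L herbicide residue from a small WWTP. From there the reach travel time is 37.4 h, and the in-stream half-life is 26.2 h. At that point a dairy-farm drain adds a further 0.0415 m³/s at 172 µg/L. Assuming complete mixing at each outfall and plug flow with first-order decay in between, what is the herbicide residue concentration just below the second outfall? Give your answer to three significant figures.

23.3 µg/L

Conservation of mass: C = (0.7600·0.2700 + 0.1000·370.0) / 0.8600 = 37.21/0.8600 = 43.26 µg/L; combined flow 0.8600 m³/s.
Half-life 26.2 h → k = ln 2 / 26.2 = 0.02646 h⁻¹ = 0.6349 d⁻¹.
After decay, C = 43.26 × e^(−kt) = 43.26 × 0.3718 = 16.08 µg/L.
At the second outfall, C = (0.8600·16.08 + 0.04150·172.0) / (0.8600 + 0.04150) = 23.26 µg/L.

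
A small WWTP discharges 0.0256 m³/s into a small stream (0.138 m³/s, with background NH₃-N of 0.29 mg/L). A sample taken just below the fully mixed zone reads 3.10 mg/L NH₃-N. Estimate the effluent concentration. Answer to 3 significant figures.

Mass balance: 0.1380·0.2900 + 0.02560·Cₑ = 0.1636·3.100
→ Cₑ = (0.1636·3.100 − 0.1380·0.2900) / 0.02560 = 18.25 mg/L.

18.2 mg/L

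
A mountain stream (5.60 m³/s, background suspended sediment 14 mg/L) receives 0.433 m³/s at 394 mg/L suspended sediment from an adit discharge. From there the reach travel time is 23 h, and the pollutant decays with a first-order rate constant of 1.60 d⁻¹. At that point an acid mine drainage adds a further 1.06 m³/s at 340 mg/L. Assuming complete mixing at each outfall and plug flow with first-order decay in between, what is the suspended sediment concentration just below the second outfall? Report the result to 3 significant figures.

After mixing, C = (5.600·14.00 + 0.4330·394.0) / 6.033 = 249.0/6.033 = 41.27 mg/L; combined flow 6.033 m³/s.
After decay, C = 41.27 × e^(−kt) = 41.27 × 0.2158 = 8.907 mg/L.
At the second outfall, C = (6.033·8.907 + 1.060·340.0) / (6.033 + 1.060) = 58.39 mg/L.

58.4 mg/L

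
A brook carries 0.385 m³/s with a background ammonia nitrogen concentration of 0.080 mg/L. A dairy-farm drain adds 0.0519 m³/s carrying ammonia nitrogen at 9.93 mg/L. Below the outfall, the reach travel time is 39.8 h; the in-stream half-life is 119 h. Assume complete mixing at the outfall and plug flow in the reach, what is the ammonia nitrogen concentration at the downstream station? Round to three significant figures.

After mixing, C = (0.3850·0.08000 + 0.05190·9.930) / 0.4369 = 0.5462/0.4369 = 1.250 mg/L.
Half-life 119 h → k = ln 2 / 119 = 0.005825 h⁻¹ = 0.1398 d⁻¹.
Decay over the reach: 1.250·exp(−kt) = 1.250·0.7931 = 0.9914 mg/L.

0.991 mg/L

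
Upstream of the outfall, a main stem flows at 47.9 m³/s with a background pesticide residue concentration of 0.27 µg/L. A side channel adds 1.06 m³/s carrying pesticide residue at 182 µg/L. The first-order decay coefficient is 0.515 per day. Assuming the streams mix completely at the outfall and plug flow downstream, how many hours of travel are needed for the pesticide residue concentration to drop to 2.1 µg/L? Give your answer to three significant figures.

Conservation of mass: C = (47.90·0.2700 + 1.060·182.0) / 48.96 = 205.9/48.96 = 4.205 µg/L.
4.205·exp(−k·t) = 2.1 → t = ln(4.205/2.1)/k = 116500 s = 32.35 h.

32.4 h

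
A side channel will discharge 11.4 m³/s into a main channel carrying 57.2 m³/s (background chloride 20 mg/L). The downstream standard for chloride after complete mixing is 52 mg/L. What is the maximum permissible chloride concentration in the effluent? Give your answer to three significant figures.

At the limit, (Qr·Cr + Qe·Cₑ)/(Qr + Qe) = 52:
Cₑ = (68.60·52 − 57.20·20.00) / 11.40 = 212.6 mg/L.

213 mg/L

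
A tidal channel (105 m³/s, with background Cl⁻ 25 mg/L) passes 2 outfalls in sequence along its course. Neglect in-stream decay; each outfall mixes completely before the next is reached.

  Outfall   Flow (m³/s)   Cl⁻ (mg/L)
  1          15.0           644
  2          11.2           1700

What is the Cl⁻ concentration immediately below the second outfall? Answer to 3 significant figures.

Below outfall 1: Q → 120.0 m³/s, C = (105.0·25.00 + 15.00·644.0)/120.0 = 102.4 mg/L.
Below outfall 2: Q → 131.2 m³/s, C = (120.0·102.4 + 11.20·1700)/131.2 = 238.8 mg/L.

239 mg/L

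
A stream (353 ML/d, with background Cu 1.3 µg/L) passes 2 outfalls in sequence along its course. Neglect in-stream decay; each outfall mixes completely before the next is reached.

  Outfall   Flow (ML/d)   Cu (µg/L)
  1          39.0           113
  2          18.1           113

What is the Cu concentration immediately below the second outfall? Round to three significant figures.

16.9 µg/L

Below outfall 1: Q → 392.0 ML/d, C = (353.0·1.300 + 39.00·113.0)/392.0 = 12.41 µg/L.
Below outfall 2: Q → 410.1 ML/d, C = (392.0·12.41 + 18.10·113.0)/410.1 = 16.85 µg/L.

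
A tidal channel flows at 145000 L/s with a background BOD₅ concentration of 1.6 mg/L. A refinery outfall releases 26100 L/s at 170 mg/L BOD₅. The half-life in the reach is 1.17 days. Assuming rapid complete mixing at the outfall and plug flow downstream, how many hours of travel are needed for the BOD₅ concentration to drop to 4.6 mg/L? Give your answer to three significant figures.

Flow-weighted average: C = (145000·1.600 + 26100·170.0) / 171100 = 4669000/171100 = 27.29 mg/L.
Half-life 1.17 d → k = ln 2 / 1.17 = 0.5924 d⁻¹.
27.29·exp(−k·t) = 4.6 → t = ln(27.29/4.6)/k = 259700 s = 72.13 h.

72.1 h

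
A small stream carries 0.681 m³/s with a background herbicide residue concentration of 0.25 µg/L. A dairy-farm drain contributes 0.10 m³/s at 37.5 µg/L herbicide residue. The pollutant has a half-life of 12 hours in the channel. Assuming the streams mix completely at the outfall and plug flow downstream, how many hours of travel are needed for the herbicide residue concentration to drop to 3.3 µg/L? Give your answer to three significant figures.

Mixed concentration C = ΣQC/ΣQ = (0.6810·0.2500 + 0.1000·37.50) / 0.7810 = 3.920/0.7810 = 5.020 µg/L.
Half-life 12 h → k = ln 2 / 12 = 0.05776 h⁻¹ = 1.386 d⁻¹.
5.020·exp(−k·t) = 3.3 → t = ln(5.020/3.3)/k = 26140 s = 7.261 h.

7.26 h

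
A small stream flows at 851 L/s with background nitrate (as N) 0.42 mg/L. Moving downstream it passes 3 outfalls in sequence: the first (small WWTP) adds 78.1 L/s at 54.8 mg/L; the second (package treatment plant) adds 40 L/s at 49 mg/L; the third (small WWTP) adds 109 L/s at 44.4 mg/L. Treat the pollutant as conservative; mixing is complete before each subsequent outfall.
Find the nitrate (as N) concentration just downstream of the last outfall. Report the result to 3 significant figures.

Outfall 1: combined Q = 929.1 L/s; C = (851.0·0.4200 + 78.10·54.80)/929.1 = 4.991 mg/L.
Outfall 2: combined Q = 969.1 L/s; C = (929.1·4.991 + 40.00·49.00)/969.1 = 6.808 mg/L.
Outfall 3: combined Q = 1078 L/s; C = (969.1·6.808 + 109.0·44.40)/1078 = 10.61 mg/L.

10.6 mg/L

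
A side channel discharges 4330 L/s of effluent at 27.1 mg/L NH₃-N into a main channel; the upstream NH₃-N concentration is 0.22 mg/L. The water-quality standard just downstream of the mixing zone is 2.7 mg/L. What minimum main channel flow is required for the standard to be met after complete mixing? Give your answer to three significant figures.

42600 L/s

Set C_mix = 2.7: (Q·0.2200 + 4330·27.10) / (Q + 4330) = 2.7
→ Q = 4330·(27.10 − 2.7)/(2.7 − 0.2200) = 42600 L/s.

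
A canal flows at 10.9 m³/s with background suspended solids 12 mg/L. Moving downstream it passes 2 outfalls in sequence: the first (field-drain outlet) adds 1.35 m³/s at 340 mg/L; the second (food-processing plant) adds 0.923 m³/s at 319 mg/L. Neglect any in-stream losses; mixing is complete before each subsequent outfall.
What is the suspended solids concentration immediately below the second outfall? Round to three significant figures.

After outfall 1: Q = 10.90 + 1.350 = 12.25 m³/s; C = (10.90·12.00 + 1.350·340.0)/12.25 = 48.15 mg/L.
After outfall 2: Q = 12.25 + 0.9230 = 13.17 m³/s; C = (12.25·48.15 + 0.9230·319.0)/13.17 = 67.12 mg/L.

67.1 mg/L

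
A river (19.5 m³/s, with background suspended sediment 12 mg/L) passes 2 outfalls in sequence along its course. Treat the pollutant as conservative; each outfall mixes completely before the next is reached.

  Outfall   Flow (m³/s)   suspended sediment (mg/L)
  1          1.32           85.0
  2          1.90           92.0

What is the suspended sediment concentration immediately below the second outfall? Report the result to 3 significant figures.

After outfall 1: Q = 19.50 + 1.320 = 20.82 m³/s; C = (19.50·12.00 + 1.320·85.00)/20.82 = 16.63 mg/L.
After outfall 2: Q = 20.82 + 1.900 = 22.72 m³/s; C = (20.82·16.63 + 1.900·92.00)/22.72 = 22.93 mg/L.

22.9 mg/L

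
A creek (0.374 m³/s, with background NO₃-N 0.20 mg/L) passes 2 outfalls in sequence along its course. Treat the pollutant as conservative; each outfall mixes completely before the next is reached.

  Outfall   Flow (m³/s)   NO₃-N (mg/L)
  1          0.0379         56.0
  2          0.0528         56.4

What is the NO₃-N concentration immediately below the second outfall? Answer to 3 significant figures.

After outfall 1: Q = 0.3740 + 0.03790 = 0.4119 m³/s; C = (0.3740·0.2000 + 0.03790·56.00)/0.4119 = 5.334 mg/L.
After outfall 2: Q = 0.4119 + 0.05280 = 0.4647 m³/s; C = (0.4119·5.334 + 0.05280·56.40)/0.4647 = 11.14 mg/L.

11.1 mg/L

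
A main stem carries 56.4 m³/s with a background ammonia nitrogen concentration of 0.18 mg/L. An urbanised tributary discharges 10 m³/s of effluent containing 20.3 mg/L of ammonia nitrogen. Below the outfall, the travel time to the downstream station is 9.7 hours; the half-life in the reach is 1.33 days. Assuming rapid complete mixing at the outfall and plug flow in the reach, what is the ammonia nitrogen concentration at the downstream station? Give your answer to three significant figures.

Mass balance: C = (56.40·0.1800 + 10.00·20.30) / 66.40 = 213.2/66.40 = 3.210 mg/L.
Half-life 1.33 d → k = ln 2 / 1.33 = 0.5212 d⁻¹.
First-order decay: C = 3.210·exp(−k·t) = 3.210·0.8101 = 2.600 mg/L.

2.60 mg/L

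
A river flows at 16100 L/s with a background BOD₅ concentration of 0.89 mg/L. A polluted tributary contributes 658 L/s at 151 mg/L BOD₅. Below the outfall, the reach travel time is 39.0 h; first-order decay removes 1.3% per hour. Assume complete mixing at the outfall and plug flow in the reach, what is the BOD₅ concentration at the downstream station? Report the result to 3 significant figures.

Conservation of mass: C = (16100·0.8900 + 658.0·151.0) / 16760 = 113700/16760 = 6.784 mg/L.
1.3%/h lost → k = −ln(1 − 0.013) = 0.01309 h⁻¹.
First-order decay: C = 6.784·exp(−k·t) = 6.784·0.6003 = 4.072 mg/L.

4.07 mg/L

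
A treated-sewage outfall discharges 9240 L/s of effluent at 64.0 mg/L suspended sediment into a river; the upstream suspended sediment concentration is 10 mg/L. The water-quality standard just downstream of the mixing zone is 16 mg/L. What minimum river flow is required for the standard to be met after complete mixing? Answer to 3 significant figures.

73900 L/s

Set C_mix = 16: (Q·10.00 + 9240·64.00) / (Q + 9240) = 16
→ Q = 9240·(64.00 − 16)/(16 − 10.00) = 73920 L/s.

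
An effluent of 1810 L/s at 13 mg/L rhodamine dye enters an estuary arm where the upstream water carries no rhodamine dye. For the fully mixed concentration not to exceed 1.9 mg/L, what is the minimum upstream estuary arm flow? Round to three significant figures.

Set C_mix = 1.9: (Q·0 + 1810·13.00) / (Q + 1810) = 1.9
→ Q = 1810·(13.00 − 1.9)/(1.9 − 0) = 10570 L/s.

10600 L/s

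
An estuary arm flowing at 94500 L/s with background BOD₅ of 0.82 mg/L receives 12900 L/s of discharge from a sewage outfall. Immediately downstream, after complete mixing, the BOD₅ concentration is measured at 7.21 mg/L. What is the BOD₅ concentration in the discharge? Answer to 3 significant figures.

54.0 mg/L

Mass balance: 94500·0.8200 + 12900·Cₑ = 107400·7.210
→ Cₑ = (107400·7.210 − 94500·0.8200) / 12900 = 54.02 mg/L.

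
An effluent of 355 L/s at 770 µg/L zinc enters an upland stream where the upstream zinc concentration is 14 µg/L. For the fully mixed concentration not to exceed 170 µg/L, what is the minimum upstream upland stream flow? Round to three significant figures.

Set C_mix = 170: (Q·14.00 + 355.0·770.0) / (Q + 355.0) = 170
→ Q = 355.0·(770.0 − 170)/(170 − 14.00) = 1365 L/s.

1370 L/s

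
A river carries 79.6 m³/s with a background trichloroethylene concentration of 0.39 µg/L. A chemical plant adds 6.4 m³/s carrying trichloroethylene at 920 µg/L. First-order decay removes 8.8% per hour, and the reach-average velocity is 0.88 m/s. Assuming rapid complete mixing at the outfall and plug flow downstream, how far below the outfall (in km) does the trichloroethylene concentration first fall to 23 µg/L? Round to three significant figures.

Mass balance: C = (79.60·0.3900 + 6.400·920.0) / 86.00 = 5919/86.00 = 68.83 µg/L.
8.8%/h lost → k = −ln(1 − 0.088) = 0.09212 h⁻¹.
Set 68.83·exp(−k·t) = 23 → t = ln(68.83/23)/k = 42840 s = 11.90 h.
Distance = v·t = 0.88·42840 = 37700 m = 37.70 km.

37.7 km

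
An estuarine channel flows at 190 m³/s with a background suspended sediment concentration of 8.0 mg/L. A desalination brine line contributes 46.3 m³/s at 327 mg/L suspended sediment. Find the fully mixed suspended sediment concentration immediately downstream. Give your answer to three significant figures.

Conservation of mass: C = (190.0·8.000 + 46.30·327.0) / 236.3 = 16660/236.3 = 70.50 mg/L.

70.5 mg/L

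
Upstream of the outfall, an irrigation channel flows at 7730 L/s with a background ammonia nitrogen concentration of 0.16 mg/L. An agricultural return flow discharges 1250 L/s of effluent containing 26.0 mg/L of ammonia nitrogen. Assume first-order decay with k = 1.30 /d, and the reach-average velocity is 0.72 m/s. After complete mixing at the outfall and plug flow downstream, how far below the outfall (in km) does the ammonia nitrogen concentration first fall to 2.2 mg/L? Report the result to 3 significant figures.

25.6 km

Mass balance: C = (7730·0.1600 + 1250·26.00) / 8980 = 33740/8980 = 3.757 mg/L.
Set 3.757·exp(−k·t) = 2.2 → t = ln(3.757/2.2)/k = 35570 s = 9.879 h.
Distance = v·t = 0.72·35570 = 25610 m = 25.61 km.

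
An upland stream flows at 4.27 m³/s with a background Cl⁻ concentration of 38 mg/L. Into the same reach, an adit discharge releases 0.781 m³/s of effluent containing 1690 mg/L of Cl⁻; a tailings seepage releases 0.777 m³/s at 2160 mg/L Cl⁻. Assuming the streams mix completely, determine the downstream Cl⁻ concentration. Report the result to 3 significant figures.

542 mg/L

After mixing, C = (4.270·38.00 + 0.7810·1690 + 0.7770·2160) / 5.828 = 3160/5.828 = 542.3 mg/L.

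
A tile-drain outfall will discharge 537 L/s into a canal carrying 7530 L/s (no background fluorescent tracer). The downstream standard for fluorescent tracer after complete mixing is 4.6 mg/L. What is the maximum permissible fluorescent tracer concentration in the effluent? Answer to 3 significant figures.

At the limit, (Qr·Cr + Qe·Cₑ)/(Qr + Qe) = 4.6:
Cₑ = (8067·4.6 − 7530·0) / 537.0 = 69.10 mg/L.

69.1 mg/L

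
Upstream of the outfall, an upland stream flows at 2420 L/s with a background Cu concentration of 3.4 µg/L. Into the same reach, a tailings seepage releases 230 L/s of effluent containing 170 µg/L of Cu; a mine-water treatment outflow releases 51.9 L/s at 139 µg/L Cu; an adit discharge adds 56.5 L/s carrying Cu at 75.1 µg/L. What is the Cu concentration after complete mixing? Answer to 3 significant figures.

21.3 µg/L

Mass balance: C = (2420·3.400 + 230.0·170.0 + 51.90·139.0 + 56.50·75.10) / 2758 = 58790/2758 = 21.31 µg/L.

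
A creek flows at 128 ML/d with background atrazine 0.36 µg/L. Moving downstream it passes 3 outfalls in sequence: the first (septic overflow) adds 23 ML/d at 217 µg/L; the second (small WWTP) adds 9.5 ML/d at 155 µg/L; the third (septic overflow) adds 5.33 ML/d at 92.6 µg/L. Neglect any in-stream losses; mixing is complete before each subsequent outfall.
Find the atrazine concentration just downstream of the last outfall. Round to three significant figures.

After outfall 1: Q = 128.0 + 23.00 = 151.0 ML/d; C = (128.0·0.3600 + 23.00·217.0)/151.0 = 33.36 µg/L.
After outfall 2: Q = 151.0 + 9.500 = 160.5 ML/d; C = (151.0·33.36 + 9.500·155.0)/160.5 = 40.56 µg/L.
After outfall 3: Q = 160.5 + 5.330 = 165.8 ML/d; C = (160.5·40.56 + 5.330·92.60)/165.8 = 42.23 µg/L.

42.2 µg/L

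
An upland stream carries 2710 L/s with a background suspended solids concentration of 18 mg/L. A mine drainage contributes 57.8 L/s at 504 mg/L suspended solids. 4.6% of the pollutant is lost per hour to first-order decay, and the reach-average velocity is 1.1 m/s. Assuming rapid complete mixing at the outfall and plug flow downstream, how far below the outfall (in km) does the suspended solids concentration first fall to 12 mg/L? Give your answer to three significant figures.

Conservation of mass: C = (2710·18.00 + 57.80·504.0) / 2768 = 77910/2768 = 28.15 mg/L.
4.6%/h lost → k = −ln(1 − 0.046) = 0.04709 h⁻¹.
Set 28.15·exp(−k·t) = 12 → t = ln(28.15/12)/k = 65180 s = 18.11 h.
Distance = v·t = 1.1·65180 = 71700 m = 71.70 km.

71.7 km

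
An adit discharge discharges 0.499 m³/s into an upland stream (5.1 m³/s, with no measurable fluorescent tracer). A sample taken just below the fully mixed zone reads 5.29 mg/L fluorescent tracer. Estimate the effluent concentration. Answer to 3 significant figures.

Mass balance: 5.100·0 + 0.4990·Cₑ = 5.599·5.290
→ Cₑ = (5.599·5.290 − 5.100·0) / 0.4990 = 59.36 mg/L.

59.4 mg/L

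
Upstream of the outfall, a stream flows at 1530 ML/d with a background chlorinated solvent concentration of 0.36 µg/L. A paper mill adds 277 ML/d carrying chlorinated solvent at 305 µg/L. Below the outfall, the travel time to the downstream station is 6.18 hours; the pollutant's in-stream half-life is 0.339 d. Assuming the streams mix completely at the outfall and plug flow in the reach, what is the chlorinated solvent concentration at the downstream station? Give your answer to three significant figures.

Mass balance: C = (1530·0.3600 + 277.0·305.0) / 1807 = 85040/1807 = 47.06 µg/L.
Half-life 0.339 d → k = ln 2 / 0.339 = 2.045 d⁻¹.
After decay, C = 47.06 × e^(−kt) = 47.06 × 0.5907 = 27.80 µg/L.

27.8 µg/L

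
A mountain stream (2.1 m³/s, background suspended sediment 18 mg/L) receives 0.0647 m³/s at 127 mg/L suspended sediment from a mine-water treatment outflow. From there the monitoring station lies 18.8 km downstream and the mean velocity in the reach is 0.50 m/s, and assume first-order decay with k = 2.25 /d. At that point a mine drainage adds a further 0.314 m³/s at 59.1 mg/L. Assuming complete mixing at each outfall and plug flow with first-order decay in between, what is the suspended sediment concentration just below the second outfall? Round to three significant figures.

14.5 mg/L

After mixing, C = (2.100·18.00 + 0.06470·127.0) / 2.165 = 46.02/2.165 = 21.26 mg/L; combined flow 2.165 m³/s.
Travel time t = 18.8·1000 / 0.50 = 37600 s = 10.44 h.
Decay over the reach: 21.26·exp(−kt) = 21.26·0.3756 = 7.985 mg/L.
At the second outfall, C = (2.165·7.985 + 0.3140·59.10) / (2.165 + 0.3140) = 14.46 mg/L.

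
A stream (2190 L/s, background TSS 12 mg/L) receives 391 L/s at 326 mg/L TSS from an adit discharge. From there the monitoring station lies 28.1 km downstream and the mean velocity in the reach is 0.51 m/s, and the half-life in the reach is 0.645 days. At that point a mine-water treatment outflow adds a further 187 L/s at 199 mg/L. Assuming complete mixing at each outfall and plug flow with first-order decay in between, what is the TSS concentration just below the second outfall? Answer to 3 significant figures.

Mass balance: C = (2190·12.00 + 391.0·326.0) / 2581 = 153700/2581 = 59.57 mg/L; combined flow 2581 L/s.
Travel time t = 28.1·1000 / 0.51 = 55100 s = 15.31 h.
Half-life 0.645 d → k = ln 2 / 0.645 = 1.075 d⁻¹.
After decay, C = 59.57 × e^(−kt) = 59.57 × 0.5039 = 30.02 mg/L.
At the second outfall, C = (2581·30.02 + 187.0·199.0) / (2581 + 187.0) = 41.43 mg/L.

41.4 mg/L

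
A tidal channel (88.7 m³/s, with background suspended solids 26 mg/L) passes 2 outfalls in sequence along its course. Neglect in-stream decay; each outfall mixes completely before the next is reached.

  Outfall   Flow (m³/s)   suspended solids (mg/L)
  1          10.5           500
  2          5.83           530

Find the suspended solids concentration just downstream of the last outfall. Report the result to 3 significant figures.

101 mg/L

After outfall 1: Q = 88.70 + 10.50 = 99.20 m³/s; C = (88.70·26.00 + 10.50·500.0)/99.20 = 76.17 mg/L.
After outfall 2: Q = 99.20 + 5.830 = 105.0 m³/s; C = (99.20·76.17 + 5.830·530.0)/105.0 = 101.4 mg/L.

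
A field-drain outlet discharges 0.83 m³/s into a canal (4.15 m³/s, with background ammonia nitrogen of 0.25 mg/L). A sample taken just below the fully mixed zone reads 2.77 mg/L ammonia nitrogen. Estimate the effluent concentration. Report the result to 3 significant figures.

Mass balance: 4.150·0.2500 + 0.8300·Cₑ = 4.980·2.770
→ Cₑ = (4.980·2.770 − 4.150·0.2500) / 0.8300 = 15.37 mg/L.

15.4 mg/L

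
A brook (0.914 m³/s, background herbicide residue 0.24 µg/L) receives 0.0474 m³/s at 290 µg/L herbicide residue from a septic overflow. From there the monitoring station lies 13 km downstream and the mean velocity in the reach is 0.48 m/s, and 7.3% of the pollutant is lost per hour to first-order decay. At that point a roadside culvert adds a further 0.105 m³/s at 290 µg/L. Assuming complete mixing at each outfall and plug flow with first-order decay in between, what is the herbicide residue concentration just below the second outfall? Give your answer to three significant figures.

After mixing, C = (0.9140·0.2400 + 0.04740·290.0) / 0.9614 = 13.97/0.9614 = 14.53 µg/L; combined flow 0.9614 m³/s.
Travel time t = 13·1000 / 0.48 = 27080 s = 7.523 h.
7.3%/h lost → k = −ln(1 − 0.073) = 0.07580 h⁻¹.
Decay over the reach: 14.53·exp(−kt) = 14.53·0.5654 = 8.213 µg/L.
Second outfall: C = (0.9614·8.213 + 0.1050·290.0)/1.066 = 35.96 µg/L.

36.0 µg/L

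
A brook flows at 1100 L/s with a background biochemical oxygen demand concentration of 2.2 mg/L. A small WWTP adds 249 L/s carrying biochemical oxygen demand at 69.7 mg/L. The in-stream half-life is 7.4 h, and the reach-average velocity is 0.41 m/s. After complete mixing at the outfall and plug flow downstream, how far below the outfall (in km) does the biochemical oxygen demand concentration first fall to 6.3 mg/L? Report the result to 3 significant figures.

Conservation of mass: C = (1100·2.200 + 249.0·69.70) / 1349 = 19780/1349 = 14.66 mg/L.
Half-life 7.4 h → k = ln 2 / 7.4 = 0.09367 h⁻¹ = 2.248 d⁻¹.
Set 14.66·exp(−k·t) = 6.3 → t = ln(14.66/6.3)/k = 32460 s = 9.016 h.
Distance = v·t = 0.41·32460 = 13310 m = 13.31 km.

13.3 km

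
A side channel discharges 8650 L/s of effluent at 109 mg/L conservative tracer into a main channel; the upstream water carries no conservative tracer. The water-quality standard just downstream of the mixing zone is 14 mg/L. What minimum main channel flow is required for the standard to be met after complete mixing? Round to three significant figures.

58700 L/s

Set C_mix = 14: (Q·0 + 8650·109.0) / (Q + 8650) = 14
→ Q = 8650·(109.0 − 14)/(14 − 0) = 58700 L/s.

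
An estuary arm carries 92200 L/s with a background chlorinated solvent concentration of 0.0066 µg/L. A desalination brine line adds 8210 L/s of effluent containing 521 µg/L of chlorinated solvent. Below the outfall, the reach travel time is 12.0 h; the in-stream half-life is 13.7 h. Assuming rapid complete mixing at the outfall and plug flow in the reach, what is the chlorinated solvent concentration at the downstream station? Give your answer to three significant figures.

Mass balance: C = (92200·0.006600 + 8210·521.0) / 100400 = 4278000/100400 = 42.61 µg/L.
Half-life 13.7 h → k = ln 2 / 13.7 = 0.05059 h⁻¹ = 1.214 d⁻¹.
Decay over the reach: 42.61·exp(−kt) = 42.61·0.5449 = 23.22 µg/L.

23.2 µg/L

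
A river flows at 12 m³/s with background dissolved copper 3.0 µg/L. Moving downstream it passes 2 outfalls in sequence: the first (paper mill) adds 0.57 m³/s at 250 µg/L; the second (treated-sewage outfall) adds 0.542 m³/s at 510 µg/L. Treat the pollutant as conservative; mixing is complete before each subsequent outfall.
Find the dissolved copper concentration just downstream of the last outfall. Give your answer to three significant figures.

After outfall 1: Q = 12.00 + 0.5700 = 12.57 m³/s; C = (12.00·3.000 + 0.5700·250.0)/12.57 = 14.20 µg/L.
After outfall 2: Q = 12.57 + 0.5420 = 13.11 m³/s; C = (12.57·14.20 + 0.5420·510.0)/13.11 = 34.69 µg/L.

34.7 µg/L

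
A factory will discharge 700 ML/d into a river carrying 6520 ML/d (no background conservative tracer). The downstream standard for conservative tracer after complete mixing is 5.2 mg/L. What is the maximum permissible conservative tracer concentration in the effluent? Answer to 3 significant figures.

At the limit, (Qr·Cr + Qe·Cₑ)/(Qr + Qe) = 5.2:
Cₑ = (7220·5.2 − 6520·0) / 700.0 = 53.63 mg/L.

53.6 mg/L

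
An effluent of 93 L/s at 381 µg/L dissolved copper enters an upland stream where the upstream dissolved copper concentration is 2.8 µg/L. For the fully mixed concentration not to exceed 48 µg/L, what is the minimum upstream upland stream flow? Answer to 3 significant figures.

Set C_mix = 48: (Q·2.800 + 93.00·381.0) / (Q + 93.00) = 48
→ Q = 93.00·(381.0 − 48)/(48 − 2.800) = 685.2 L/s.

685 L/s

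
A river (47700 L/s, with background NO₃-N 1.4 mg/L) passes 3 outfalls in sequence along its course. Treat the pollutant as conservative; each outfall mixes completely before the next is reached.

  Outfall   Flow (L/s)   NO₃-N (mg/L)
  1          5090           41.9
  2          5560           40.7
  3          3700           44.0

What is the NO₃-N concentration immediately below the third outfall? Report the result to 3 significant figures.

10.8 mg/L

Below outfall 1: Q → 52790 L/s, C = (47700·1.400 + 5090·41.90)/52790 = 5.305 mg/L.
Below outfall 2: Q → 58350 L/s, C = (52790·5.305 + 5560·40.70)/58350 = 8.678 mg/L.
Below outfall 3: Q → 62050 L/s, C = (58350·8.678 + 3700·44.00)/62050 = 10.78 mg/L.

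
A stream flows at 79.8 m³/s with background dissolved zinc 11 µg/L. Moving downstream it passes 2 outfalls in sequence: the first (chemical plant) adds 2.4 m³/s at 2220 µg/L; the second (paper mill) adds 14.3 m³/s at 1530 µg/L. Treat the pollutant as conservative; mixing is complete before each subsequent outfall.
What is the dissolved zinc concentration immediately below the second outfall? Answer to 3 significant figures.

291 µg/L

Outfall 1: combined Q = 82.20 m³/s; C = (79.80·11.00 + 2.400·2220)/82.20 = 75.50 µg/L.
Outfall 2: combined Q = 96.50 m³/s; C = (82.20·75.50 + 14.30·1530)/96.50 = 291.0 µg/L.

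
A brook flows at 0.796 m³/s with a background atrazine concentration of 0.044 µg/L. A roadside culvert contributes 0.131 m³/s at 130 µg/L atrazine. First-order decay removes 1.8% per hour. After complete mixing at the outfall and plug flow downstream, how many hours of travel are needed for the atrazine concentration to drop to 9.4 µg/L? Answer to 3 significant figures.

37.0 h

After mixing, C = (0.7960·0.04400 + 0.1310·130.0) / 0.9270 = 17.07/0.9270 = 18.41 µg/L.
1.8%/h lost → k = −ln(1 − 0.018) = 0.01816 h⁻¹.
18.41·exp(−k·t) = 9.4 → t = ln(18.41/9.4)/k = 133200 s = 37.00 h.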